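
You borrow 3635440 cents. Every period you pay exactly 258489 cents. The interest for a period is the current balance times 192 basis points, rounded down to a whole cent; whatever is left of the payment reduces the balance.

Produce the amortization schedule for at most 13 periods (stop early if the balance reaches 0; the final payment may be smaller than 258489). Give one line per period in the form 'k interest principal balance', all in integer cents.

1 69800 188689 3446751
2 66177 192312 3254439
3 62485 196004 3058435
4 58721 199768 2858667
5 54886 203603 2655064
6 50977 207512 2447552
7 46992 211497 2236055
8 42932 215557 2020498
9 38793 219696 1800802
10 34575 223914 1576888
11 30276 228213 1348675
12 25894 232595 1116080
13 21428 237061 879019

1. interest=⌊3635440·192/10000⌋=69800; principal=258489-69800=188689; balance=3635440-188689=3446751
2. interest=⌊3446751·192/10000⌋=66177; principal=258489-66177=192312; balance=3446751-192312=3254439
3. interest=⌊3254439·192/10000⌋=62485; principal=258489-62485=196004; balance=3254439-196004=3058435
4. interest=⌊3058435·192/10000⌋=58721; principal=258489-58721=199768; balance=3058435-199768=2858667
5. interest=⌊2858667·192/10000⌋=54886; principal=258489-54886=203603; balance=2858667-203603=2655064
6. interest=⌊2655064·192/10000⌋=50977; principal=258489-50977=207512; balance=2655064-207512=2447552
7. interest=⌊2447552·192/10000⌋=46992; principal=258489-46992=211497; balance=2447552-211497=2236055
8. interest=⌊2236055·192/10000⌋=42932; principal=258489-42932=215557; balance=2236055-215557=2020498
9. interest=⌊2020498·192/10000⌋=38793; principal=258489-38793=219696; balance=2020498-219696=1800802
10. interest=⌊1800802·192/10000⌋=34575; principal=258489-34575=223914; balance=1800802-223914=1576888
11. interest=⌊1576888·192/10000⌋=30276; principal=258489-30276=228213; balance=1576888-228213=1348675
12. interest=⌊1348675·192/10000⌋=25894; principal=258489-25894=232595; balance=1348675-232595=1116080
13. interest=⌊1116080·192/10000⌋=21428; principal=258489-21428=237061; balance=1116080-237061=879019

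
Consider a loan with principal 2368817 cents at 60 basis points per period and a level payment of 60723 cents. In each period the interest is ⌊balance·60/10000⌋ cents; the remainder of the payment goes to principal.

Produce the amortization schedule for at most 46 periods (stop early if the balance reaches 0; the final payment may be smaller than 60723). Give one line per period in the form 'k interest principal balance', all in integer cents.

1 14212 46511 2322306
2 13933 46790 2275516
3 13653 47070 2228446
4 13370 47353 2181093
5 13086 47637 2133456
6 12800 47923 2085533
7 12513 48210 2037323
8 12223 48500 1988823
9 11932 48791 1940032
10 11640 49083 1890949
11 11345 49378 1841571
12 11049 49674 1791897
13 10751 49972 1741925
14 10451 50272 1691653
15 10149 50574 1641079
16 9846 50877 1590202
17 9541 51182 1539020
18 9234 51489 1487531
19 8925 51798 1435733
20 8614 52109 1383624
21 8301 52422 1331202
22 7987 52736 1278466
23 7670 53053 1225413
24 7352 53371 1172042
25 7032 53691 1118351
26 6710 54013 1064338
27 6386 54337 1010001
28 6060 54663 955338
29 5732 54991 900347
30 5402 55321 845026
31 5070 55653 789373
32 4736 55987 733386
33 4400 56323 677063
34 4062 56661 620402
35 3722 57001 563401
36 3380 57343 506058
37 3036 57687 448371
38 2690 58033 390338
39 2342 58381 331957
40 1991 58732 273225
41 1639 59084 214141
42 1284 59439 154702
43 928 59795 94907
44 569 60154 34753
45 208 34753 0

1. interest=⌊2368817·60/10000⌋=14212; principal=60723-14212=46511; balance=2368817-46511=2322306
2. interest=⌊2322306·60/10000⌋=13933; principal=60723-13933=46790; balance=2322306-46790=2275516
3. interest=⌊2275516·60/10000⌋=13653; principal=60723-13653=47070; balance=2275516-47070=2228446
4. interest=⌊2228446·60/10000⌋=13370; principal=60723-13370=47353; balance=2228446-47353=2181093
5. interest=⌊2181093·60/10000⌋=13086; principal=60723-13086=47637; balance=2181093-47637=2133456
6. interest=⌊2133456·60/10000⌋=12800; principal=60723-12800=47923; balance=2133456-47923=2085533
7. interest=⌊2085533·60/10000⌋=12513; principal=60723-12513=48210; balance=2085533-48210=2037323
8. interest=⌊2037323·60/10000⌋=12223; principal=60723-12223=48500; balance=2037323-48500=1988823
9. interest=⌊1988823·60/10000⌋=11932; principal=60723-11932=48791; balance=1988823-48791=1940032
10. interest=⌊1940032·60/10000⌋=11640; principal=60723-11640=49083; balance=1940032-49083=1890949
11. interest=⌊1890949·60/10000⌋=11345; principal=60723-11345=49378; balance=1890949-49378=1841571
12. interest=⌊1841571·60/10000⌋=11049; principal=60723-11049=49674; balance=1841571-49674=1791897
13. interest=⌊1791897·60/10000⌋=10751; principal=60723-10751=49972; balance=1791897-49972=1741925
14. interest=⌊1741925·60/10000⌋=10451; principal=60723-10451=50272; balance=1741925-50272=1691653
15. interest=⌊1691653·60/10000⌋=10149; principal=60723-10149=50574; balance=1691653-50574=1641079
16. interest=⌊1641079·60/10000⌋=9846; principal=60723-9846=50877; balance=1641079-50877=1590202
17. interest=⌊1590202·60/10000⌋=9541; principal=60723-9541=51182; balance=1590202-51182=1539020
18. interest=⌊1539020·60/10000⌋=9234; principal=60723-9234=51489; balance=1539020-51489=1487531
19. interest=⌊1487531·60/10000⌋=8925; principal=60723-8925=51798; balance=1487531-51798=1435733
20. interest=⌊1435733·60/10000⌋=8614; principal=60723-8614=52109; balance=1435733-52109=1383624
21. interest=⌊1383624·60/10000⌋=8301; principal=60723-8301=52422; balance=1383624-52422=1331202
22. interest=⌊1331202·60/10000⌋=7987; principal=60723-7987=52736; balance=1331202-52736=1278466
23. interest=⌊1278466·60/10000⌋=7670; principal=60723-7670=53053; balance=1278466-53053=1225413
24. interest=⌊1225413·60/10000⌋=7352; principal=60723-7352=53371; balance=1225413-53371=1172042
25. interest=⌊1172042·60/10000⌋=7032; principal=60723-7032=53691; balance=1172042-53691=1118351
26. interest=⌊1118351·60/10000⌋=6710; principal=60723-6710=54013; balance=1118351-54013=1064338
27. interest=⌊1064338·60/10000⌋=6386; principal=60723-6386=54337; balance=1064338-54337=1010001
28. interest=⌊1010001·60/10000⌋=6060; principal=60723-6060=54663; balance=1010001-54663=955338
29. interest=⌊955338·60/10000⌋=5732; principal=60723-5732=54991; balance=955338-54991=900347
30. interest=⌊900347·60/10000⌋=5402; principal=60723-5402=55321; balance=900347-55321=845026
31. interest=⌊845026·60/10000⌋=5070; principal=60723-5070=55653; balance=845026-55653=789373
32. interest=⌊789373·60/10000⌋=4736; principal=60723-4736=55987; balance=789373-55987=733386
33. interest=⌊733386·60/10000⌋=4400; principal=60723-4400=56323; balance=733386-56323=677063
34. interest=⌊677063·60/10000⌋=4062; principal=60723-4062=56661; balance=677063-56661=620402
35. interest=⌊620402·60/10000⌋=3722; principal=60723-3722=57001; balance=620402-57001=563401
36. interest=⌊563401·60/10000⌋=3380; principal=60723-3380=57343; balance=563401-57343=506058
37. interest=⌊506058·60/10000⌋=3036; principal=60723-3036=57687; balance=506058-57687=448371
38. interest=⌊448371·60/10000⌋=2690; principal=60723-2690=58033; balance=448371-58033=390338
39. interest=⌊390338·60/10000⌋=2342; principal=60723-2342=58381; balance=390338-58381=331957
40. interest=⌊331957·60/10000⌋=1991; principal=60723-1991=58732; balance=331957-58732=273225
41. interest=⌊273225·60/10000⌋=1639; principal=60723-1639=59084; balance=273225-59084=214141
42. interest=⌊214141·60/10000⌋=1284; principal=60723-1284=59439; balance=214141-59439=154702
43. interest=⌊154702·60/10000⌋=928; principal=60723-928=59795; balance=154702-59795=94907
44. interest=⌊94907·60/10000⌋=569; principal=60723-569=60154; balance=94907-60154=34753
45. interest=⌊34753·60/10000⌋=208; principal=min(60723-208,34753)=34753; balance=34753-34753=0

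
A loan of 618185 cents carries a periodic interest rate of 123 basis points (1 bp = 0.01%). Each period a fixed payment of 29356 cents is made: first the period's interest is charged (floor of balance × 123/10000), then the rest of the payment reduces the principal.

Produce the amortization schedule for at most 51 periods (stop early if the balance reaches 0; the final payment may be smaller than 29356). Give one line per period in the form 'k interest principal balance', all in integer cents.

1. interest=⌊618185·123/10000⌋=7603; principal=29356-7603=21753; balance=618185-21753=596432
2. interest=⌊596432·123/10000⌋=7336; principal=29356-7336=22020; balance=596432-22020=574412
3. interest=⌊574412·123/10000⌋=7065; principal=29356-7065=22291; balance=574412-22291=552121
4. interest=⌊552121·123/10000⌋=6791; principal=29356-6791=22565; balance=552121-22565=529556
5. interest=⌊529556·123/10000⌋=6513; principal=29356-6513=22843; balance=529556-22843=506713
6. interest=⌊506713·123/10000⌋=6232; principal=29356-6232=23124; balance=506713-23124=483589
7. interest=⌊483589·123/10000⌋=5948; principal=29356-5948=23408; balance=483589-23408=460181
8. interest=⌊460181·123/10000⌋=5660; principal=29356-5660=23696; balance=460181-23696=436485
9. interest=⌊436485·123/10000⌋=5368; principal=29356-5368=23988; balance=436485-23988=412497
10. interest=⌊412497·123/10000⌋=5073; principal=29356-5073=24283; balance=412497-24283=388214
11. interest=⌊388214·123/10000⌋=4775; principal=29356-4775=24581; balance=388214-24581=363633
12. interest=⌊363633·123/10000⌋=4472; principal=29356-4472=24884; balance=363633-24884=338749
13. interest=⌊338749·123/10000⌋=4166; principal=29356-4166=25190; balance=338749-25190=313559
14. interest=⌊313559·123/10000⌋=3856; principal=29356-3856=25500; balance=313559-25500=288059
15. interest=⌊288059·123/10000⌋=3543; principal=29356-3543=25813; balance=288059-25813=262246
16. interest=⌊262246·123/10000⌋=3225; principal=29356-3225=26131; balance=262246-26131=236115
17. interest=⌊236115·123/10000⌋=2904; principal=29356-2904=26452; balance=236115-26452=209663
18. interest=⌊209663·123/10000⌋=2578; principal=29356-2578=26778; balance=209663-26778=182885
19. interest=⌊182885·123/10000⌋=2249; principal=29356-2249=27107; balance=182885-27107=155778
20. interest=⌊155778·123/10000⌋=1916; principal=29356-1916=27440; balance=155778-27440=128338
21. interest=⌊128338·123/10000⌋=1578; principal=29356-1578=27778; balance=128338-27778=100560
22. interest=⌊100560·123/10000⌋=1236; principal=29356-1236=28120; balance=100560-28120=72440
23. interest=⌊72440·123/10000⌋=891; principal=29356-891=28465; balance=72440-28465=43975
24. interest=⌊43975·123/10000⌋=540; principal=29356-540=28816; balance=43975-28816=15159
25. interest=⌊15159·123/10000⌋=186; principal=min(29356-186,15159)=15159; balance=15159-15159=0

1 7603 21753 596432
2 7336 22020 574412
3 7065 22291 552121
4 6791 22565 529556
5 6513 22843 506713
6 6232 23124 483589
7 5948 23408 460181
8 5660 23696 436485
9 5368 23988 412497
10 5073 24283 388214
11 4775 24581 363633
12 4472 24884 338749
13 4166 25190 313559
14 3856 25500 288059
15 3543 25813 262246
16 3225 26131 236115
17 2904 26452 209663
18 2578 26778 182885
19 2249 27107 155778
20 1916 27440 128338
21 1578 27778 100560
22 1236 28120 72440
23 891 28465 43975
24 540 28816 15159
25 186 15159 0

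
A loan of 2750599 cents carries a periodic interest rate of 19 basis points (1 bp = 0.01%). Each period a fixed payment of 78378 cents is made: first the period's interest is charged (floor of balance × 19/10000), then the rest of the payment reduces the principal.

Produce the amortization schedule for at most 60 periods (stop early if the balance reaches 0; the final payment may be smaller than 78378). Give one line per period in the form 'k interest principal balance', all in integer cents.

1 5226 73152 2677447
2 5087 73291 2604156
3 4947 73431 2530725
4 4808 73570 2457155
5 4668 73710 2383445
6 4528 73850 2309595
7 4388 73990 2235605
8 4247 74131 2161474
9 4106 74272 2087202
10 3965 74413 2012789
11 3824 74554 1938235
12 3682 74696 1863539
13 3540 74838 1788701
14 3398 74980 1713721
15 3256 75122 1638599
16 3113 75265 1563334
17 2970 75408 1487926
18 2827 75551 1412375
19 2683 75695 1336680
20 2539 75839 1260841
21 2395 75983 1184858
22 2251 76127 1108731
23 2106 76272 1032459
24 1961 76417 956042
25 1816 76562 879480
26 1671 76707 802773
27 1525 76853 725920
28 1379 76999 648921
29 1232 77146 571775
30 1086 77292 494483
31 939 77439 417044
32 792 77586 339458
33 644 77734 261724
34 497 77881 183843
35 349 78029 105814
36 201 78177 27637
37 52 27637 0

1. interest=⌊2750599·19/10000⌋=5226; principal=78378-5226=73152; balance=2750599-73152=2677447
2. interest=⌊2677447·19/10000⌋=5087; principal=78378-5087=73291; balance=2677447-73291=2604156
3. interest=⌊2604156·19/10000⌋=4947; principal=78378-4947=73431; balance=2604156-73431=2530725
4. interest=⌊2530725·19/10000⌋=4808; principal=78378-4808=73570; balance=2530725-73570=2457155
5. interest=⌊2457155·19/10000⌋=4668; principal=78378-4668=73710; balance=2457155-73710=2383445
6. interest=⌊2383445·19/10000⌋=4528; principal=78378-4528=73850; balance=2383445-73850=2309595
7. interest=⌊2309595·19/10000⌋=4388; principal=78378-4388=73990; balance=2309595-73990=2235605
8. interest=⌊2235605·19/10000⌋=4247; principal=78378-4247=74131; balance=2235605-74131=2161474
9. interest=⌊2161474·19/10000⌋=4106; principal=78378-4106=74272; balance=2161474-74272=2087202
10. interest=⌊2087202·19/10000⌋=3965; principal=78378-3965=74413; balance=2087202-74413=2012789
11. interest=⌊2012789·19/10000⌋=3824; principal=78378-3824=74554; balance=2012789-74554=1938235
12. interest=⌊1938235·19/10000⌋=3682; principal=78378-3682=74696; balance=1938235-74696=1863539
13. interest=⌊1863539·19/10000⌋=3540; principal=78378-3540=74838; balance=1863539-74838=1788701
14. interest=⌊1788701·19/10000⌋=3398; principal=78378-3398=74980; balance=1788701-74980=1713721
15. interest=⌊1713721·19/10000⌋=3256; principal=78378-3256=75122; balance=1713721-75122=1638599
16. interest=⌊1638599·19/10000⌋=3113; principal=78378-3113=75265; balance=1638599-75265=1563334
17. interest=⌊1563334·19/10000⌋=2970; principal=78378-2970=75408; balance=1563334-75408=1487926
18. interest=⌊1487926·19/10000⌋=2827; principal=78378-2827=75551; balance=1487926-75551=1412375
19. interest=⌊1412375·19/10000⌋=2683; principal=78378-2683=75695; balance=1412375-75695=1336680
20. interest=⌊1336680·19/10000⌋=2539; principal=78378-2539=75839; balance=1336680-75839=1260841
21. interest=⌊1260841·19/10000⌋=2395; principal=78378-2395=75983; balance=1260841-75983=1184858
22. interest=⌊1184858·19/10000⌋=2251; principal=78378-2251=76127; balance=1184858-76127=1108731
23. interest=⌊1108731·19/10000⌋=2106; principal=78378-2106=76272; balance=1108731-76272=1032459
24. interest=⌊1032459·19/10000⌋=1961; principal=78378-1961=76417; balance=1032459-76417=956042
25. interest=⌊956042·19/10000⌋=1816; principal=78378-1816=76562; balance=956042-76562=879480
26. interest=⌊879480·19/10000⌋=1671; principal=78378-1671=76707; balance=879480-76707=802773
27. interest=⌊802773·19/10000⌋=1525; principal=78378-1525=76853; balance=802773-76853=725920
28. interest=⌊725920·19/10000⌋=1379; principal=78378-1379=76999; balance=725920-76999=648921
29. interest=⌊648921·19/10000⌋=1232; principal=78378-1232=77146; balance=648921-77146=571775
30. interest=⌊571775·19/10000⌋=1086; principal=78378-1086=77292; balance=571775-77292=494483
31. interest=⌊494483·19/10000⌋=939; principal=78378-939=77439; balance=494483-77439=417044
32. interest=⌊417044·19/10000⌋=792; principal=78378-792=77586; balance=417044-77586=339458
33. interest=⌊339458·19/10000⌋=644; principal=78378-644=77734; balance=339458-77734=261724
34. interest=⌊261724·19/10000⌋=497; principal=78378-497=77881; balance=261724-77881=183843
35. interest=⌊183843·19/10000⌋=349; principal=78378-349=78029; balance=183843-78029=105814
36. interest=⌊105814·19/10000⌋=201; principal=78378-201=78177; balance=105814-78177=27637
37. interest=⌊27637·19/10000⌋=52; principal=min(78378-52,27637)=27637; balance=27637-27637=0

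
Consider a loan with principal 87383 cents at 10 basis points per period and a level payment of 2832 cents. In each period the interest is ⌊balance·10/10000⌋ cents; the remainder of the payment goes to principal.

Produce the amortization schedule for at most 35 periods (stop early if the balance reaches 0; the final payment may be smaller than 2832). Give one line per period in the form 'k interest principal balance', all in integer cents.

1 87 2745 84638
2 84 2748 81890
3 81 2751 79139
4 79 2753 76386
5 76 2756 73630
6 73 2759 70871
7 70 2762 68109
8 68 2764 65345
9 65 2767 62578
10 62 2770 59808
11 59 2773 57035
12 57 2775 54260
13 54 2778 51482
14 51 2781 48701
15 48 2784 45917
16 45 2787 43130
17 43 2789 40341
18 40 2792 37549
19 37 2795 34754
20 34 2798 31956
21 31 2801 29155
22 29 2803 26352
23 26 2806 23546
24 23 2809 20737
25 20 2812 17925
26 17 2815 15110
27 15 2817 12293
28 12 2820 9473
29 9 2823 6650
30 6 2826 3824
31 3 2829 995
32 0 995 0

1. interest=⌊87383·10/10000⌋=87; principal=2832-87=2745; balance=87383-2745=84638
2. interest=⌊84638·10/10000⌋=84; principal=2832-84=2748; balance=84638-2748=81890
3. interest=⌊81890·10/10000⌋=81; principal=2832-81=2751; balance=81890-2751=79139
4. interest=⌊79139·10/10000⌋=79; principal=2832-79=2753; balance=79139-2753=76386
5. interest=⌊76386·10/10000⌋=76; principal=2832-76=2756; balance=76386-2756=73630
6. interest=⌊73630·10/10000⌋=73; principal=2832-73=2759; balance=73630-2759=70871
7. interest=⌊70871·10/10000⌋=70; principal=2832-70=2762; balance=70871-2762=68109
8. interest=⌊68109·10/10000⌋=68; principal=2832-68=2764; balance=68109-2764=65345
9. interest=⌊65345·10/10000⌋=65; principal=2832-65=2767; balance=65345-2767=62578
10. interest=⌊62578·10/10000⌋=62; principal=2832-62=2770; balance=62578-2770=59808
11. interest=⌊59808·10/10000⌋=59; principal=2832-59=2773; balance=59808-2773=57035
12. interest=⌊57035·10/10000⌋=57; principal=2832-57=2775; balance=57035-2775=54260
13. interest=⌊54260·10/10000⌋=54; principal=2832-54=2778; balance=54260-2778=51482
14. interest=⌊51482·10/10000⌋=51; principal=2832-51=2781; balance=51482-2781=48701
15. interest=⌊48701·10/10000⌋=48; principal=2832-48=2784; balance=48701-2784=45917
16. interest=⌊45917·10/10000⌋=45; principal=2832-45=2787; balance=45917-2787=43130
17. interest=⌊43130·10/10000⌋=43; principal=2832-43=2789; balance=43130-2789=40341
18. interest=⌊40341·10/10000⌋=40; principal=2832-40=2792; balance=40341-2792=37549
19. interest=⌊37549·10/10000⌋=37; principal=2832-37=2795; balance=37549-2795=34754
20. interest=⌊34754·10/10000⌋=34; principal=2832-34=2798; balance=34754-2798=31956
21. interest=⌊31956·10/10000⌋=31; principal=2832-31=2801; balance=31956-2801=29155
22. interest=⌊29155·10/10000⌋=29; principal=2832-29=2803; balance=29155-2803=26352
23. interest=⌊26352·10/10000⌋=26; principal=2832-26=2806; balance=26352-2806=23546
24. interest=⌊23546·10/10000⌋=23; principal=2832-23=2809; balance=23546-2809=20737
25. interest=⌊20737·10/10000⌋=20; principal=2832-20=2812; balance=20737-2812=17925
26. interest=⌊17925·10/10000⌋=17; principal=2832-17=2815; balance=17925-2815=15110
27. interest=⌊15110·10/10000⌋=15; principal=2832-15=2817; balance=15110-2817=12293
28. interest=⌊12293·10/10000⌋=12; principal=2832-12=2820; balance=12293-2820=9473
29. interest=⌊9473·10/10000⌋=9; principal=2832-9=2823; balance=9473-2823=6650
30. interest=⌊6650·10/10000⌋=6; principal=2832-6=2826; balance=6650-2826=3824
31. interest=⌊3824·10/10000⌋=3; principal=2832-3=2829; balance=3824-2829=995
32. interest=⌊995·10/10000⌋=0; principal=min(2832-0,995)=995; balance=995-995=0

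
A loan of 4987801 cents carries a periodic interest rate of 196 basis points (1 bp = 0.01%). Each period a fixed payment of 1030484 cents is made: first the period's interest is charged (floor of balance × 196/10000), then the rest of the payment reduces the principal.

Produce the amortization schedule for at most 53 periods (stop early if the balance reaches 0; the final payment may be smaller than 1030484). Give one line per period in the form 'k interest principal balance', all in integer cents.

1. interest=⌊4987801·196/10000⌋=97760; principal=1030484-97760=932724; balance=4987801-932724=4055077
2. interest=⌊4055077·196/10000⌋=79479; principal=1030484-79479=951005; balance=4055077-951005=3104072
3. interest=⌊3104072·196/10000⌋=60839; principal=1030484-60839=969645; balance=3104072-969645=2134427
4. interest=⌊2134427·196/10000⌋=41834; principal=1030484-41834=988650; balance=2134427-988650=1145777
5. interest=⌊1145777·196/10000⌋=22457; principal=1030484-22457=1008027; balance=1145777-1008027=137750
6. interest=⌊137750·196/10000⌋=2699; principal=min(1030484-2699,137750)=137750; balance=137750-137750=0

1 97760 932724 4055077
2 79479 951005 3104072
3 60839 969645 2134427
4 41834 988650 1145777
5 22457 1008027 137750
6 2699 137750 0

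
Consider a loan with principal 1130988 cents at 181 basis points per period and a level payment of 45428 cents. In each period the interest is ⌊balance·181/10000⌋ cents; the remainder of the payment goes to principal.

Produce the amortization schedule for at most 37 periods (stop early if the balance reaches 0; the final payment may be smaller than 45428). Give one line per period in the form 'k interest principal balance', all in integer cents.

1 20470 24958 1106030
2 20019 25409 1080621
3 19559 25869 1054752
4 19091 26337 1028415
5 18614 26814 1001601
6 18128 27300 974301
7 17634 27794 946507
8 17131 28297 918210
9 16619 28809 889401
10 16098 29330 860071
11 15567 29861 830210
12 15026 30402 799808
13 14476 30952 768856
14 13916 31512 737344
15 13345 32083 705261
16 12765 32663 672598
17 12174 33254 639344
18 11572 33856 605488
19 10959 34469 571019
20 10335 35093 535926
21 9700 35728 500198
22 9053 36375 463823
23 8395 37033 426790
24 7724 37704 389086
25 7042 38386 350700
26 6347 39081 311619
27 5640 39788 271831
28 4920 40508 231323
29 4186 41242 190081
30 3440 41988 148093
31 2680 42748 105345
32 1906 43522 61823
33 1118 44310 17513
34 316 17513 0

1. interest=⌊1130988·181/10000⌋=20470; principal=45428-20470=24958; balance=1130988-24958=1106030
2. interest=⌊1106030·181/10000⌋=20019; principal=45428-20019=25409; balance=1106030-25409=1080621
3. interest=⌊1080621·181/10000⌋=19559; principal=45428-19559=25869; balance=1080621-25869=1054752
4. interest=⌊1054752·181/10000⌋=19091; principal=45428-19091=26337; balance=1054752-26337=1028415
5. interest=⌊1028415·181/10000⌋=18614; principal=45428-18614=26814; balance=1028415-26814=1001601
6. interest=⌊1001601·181/10000⌋=18128; principal=45428-18128=27300; balance=1001601-27300=974301
7. interest=⌊974301·181/10000⌋=17634; principal=45428-17634=27794; balance=974301-27794=946507
8. interest=⌊946507·181/10000⌋=17131; principal=45428-17131=28297; balance=946507-28297=918210
9. interest=⌊918210·181/10000⌋=16619; principal=45428-16619=28809; balance=918210-28809=889401
10. interest=⌊889401·181/10000⌋=16098; principal=45428-16098=29330; balance=889401-29330=860071
11. interest=⌊860071·181/10000⌋=15567; principal=45428-15567=29861; balance=860071-29861=830210
12. interest=⌊830210·181/10000⌋=15026; principal=45428-15026=30402; balance=830210-30402=799808
13. interest=⌊799808·181/10000⌋=14476; principal=45428-14476=30952; balance=799808-30952=768856
14. interest=⌊768856·181/10000⌋=13916; principal=45428-13916=31512; balance=768856-31512=737344
15. interest=⌊737344·181/10000⌋=13345; principal=45428-13345=32083; balance=737344-32083=705261
16. interest=⌊705261·181/10000⌋=12765; principal=45428-12765=32663; balance=705261-32663=672598
17. interest=⌊672598·181/10000⌋=12174; principal=45428-12174=33254; balance=672598-33254=639344
18. interest=⌊639344·181/10000⌋=11572; principal=45428-11572=33856; balance=639344-33856=605488
19. interest=⌊605488·181/10000⌋=10959; principal=45428-10959=34469; balance=605488-34469=571019
20. interest=⌊571019·181/10000⌋=10335; principal=45428-10335=35093; balance=571019-35093=535926
21. interest=⌊535926·181/10000⌋=9700; principal=45428-9700=35728; balance=535926-35728=500198
22. interest=⌊500198·181/10000⌋=9053; principal=45428-9053=36375; balance=500198-36375=463823
23. interest=⌊463823·181/10000⌋=8395; principal=45428-8395=37033; balance=463823-37033=426790
24. interest=⌊426790·181/10000⌋=7724; principal=45428-7724=37704; balance=426790-37704=389086
25. interest=⌊389086·181/10000⌋=7042; principal=45428-7042=38386; balance=389086-38386=350700
26. interest=⌊350700·181/10000⌋=6347; principal=45428-6347=39081; balance=350700-39081=311619
27. interest=⌊311619·181/10000⌋=5640; principal=45428-5640=39788; balance=311619-39788=271831
28. interest=⌊271831·181/10000⌋=4920; principal=45428-4920=40508; balance=271831-40508=231323
29. interest=⌊231323·181/10000⌋=4186; principal=45428-4186=41242; balance=231323-41242=190081
30. interest=⌊190081·181/10000⌋=3440; principal=45428-3440=41988; balance=190081-41988=148093
31. interest=⌊148093·181/10000⌋=2680; principal=45428-2680=42748; balance=148093-42748=105345
32. interest=⌊105345·181/10000⌋=1906; principal=45428-1906=43522; balance=105345-43522=61823
33. interest=⌊61823·181/10000⌋=1118; principal=45428-1118=44310; balance=61823-44310=17513
34. interest=⌊17513·181/10000⌋=316; principal=min(45428-316,17513)=17513; balance=17513-17513=0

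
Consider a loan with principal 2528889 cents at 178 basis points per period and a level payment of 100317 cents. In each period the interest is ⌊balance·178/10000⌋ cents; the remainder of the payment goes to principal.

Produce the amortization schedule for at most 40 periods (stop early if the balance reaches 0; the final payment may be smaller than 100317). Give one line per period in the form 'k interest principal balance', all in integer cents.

1. interest=⌊2528889·178/10000⌋=45014; principal=100317-45014=55303; balance=2528889-55303=2473586
2. interest=⌊2473586·178/10000⌋=44029; principal=100317-44029=56288; balance=2473586-56288=2417298
3. interest=⌊2417298·178/10000⌋=43027; principal=100317-43027=57290; balance=2417298-57290=2360008
4. interest=⌊2360008·178/10000⌋=42008; principal=100317-42008=58309; balance=2360008-58309=2301699
5. interest=⌊2301699·178/10000⌋=40970; principal=100317-40970=59347; balance=2301699-59347=2242352
6. interest=⌊2242352·178/10000⌋=39913; principal=100317-39913=60404; balance=2242352-60404=2181948
7. interest=⌊2181948·178/10000⌋=38838; principal=100317-38838=61479; balance=2181948-61479=2120469
8. interest=⌊2120469·178/10000⌋=37744; principal=100317-37744=62573; balance=2120469-62573=2057896
9. interest=⌊2057896·178/10000⌋=36630; principal=100317-36630=63687; balance=2057896-63687=1994209
10. interest=⌊1994209·178/10000⌋=35496; principal=100317-35496=64821; balance=1994209-64821=1929388
11. interest=⌊1929388·178/10000⌋=34343; principal=100317-34343=65974; balance=1929388-65974=1863414
12. interest=⌊1863414·178/10000⌋=33168; principal=100317-33168=67149; balance=1863414-67149=1796265
13. interest=⌊1796265·178/10000⌋=31973; principal=100317-31973=68344; balance=1796265-68344=1727921
14. interest=⌊1727921·178/10000⌋=30756; principal=100317-30756=69561; balance=1727921-69561=1658360
15. interest=⌊1658360·178/10000⌋=29518; principal=100317-29518=70799; balance=1658360-70799=1587561
16. interest=⌊1587561·178/10000⌋=28258; principal=100317-28258=72059; balance=1587561-72059=1515502
17. interest=⌊1515502·178/10000⌋=26975; principal=100317-26975=73342; balance=1515502-73342=1442160
18. interest=⌊1442160·178/10000⌋=25670; principal=100317-25670=74647; balance=1442160-74647=1367513
19. interest=⌊1367513·178/10000⌋=24341; principal=100317-24341=75976; balance=1367513-75976=1291537
20. interest=⌊1291537·178/10000⌋=22989; principal=100317-22989=77328; balance=1291537-77328=1214209
21. interest=⌊1214209·178/10000⌋=21612; principal=100317-21612=78705; balance=1214209-78705=1135504
22. interest=⌊1135504·178/10000⌋=20211; principal=100317-20211=80106; balance=1135504-80106=1055398
23. interest=⌊1055398·178/10000⌋=18786; principal=100317-18786=81531; balance=1055398-81531=973867
24. interest=⌊973867·178/10000⌋=17334; principal=100317-17334=82983; balance=973867-82983=890884
25. interest=⌊890884·178/10000⌋=15857; principal=100317-15857=84460; balance=890884-84460=806424
26. interest=⌊806424·178/10000⌋=14354; principal=100317-14354=85963; balance=806424-85963=720461
27. interest=⌊720461·178/10000⌋=12824; principal=100317-12824=87493; balance=720461-87493=632968
28. interest=⌊632968·178/10000⌋=11266; principal=100317-11266=89051; balance=632968-89051=543917
29. interest=⌊543917·178/10000⌋=9681; principal=100317-9681=90636; balance=543917-90636=453281
30. interest=⌊453281·178/10000⌋=8068; principal=100317-8068=92249; balance=453281-92249=361032
31. interest=⌊361032·178/10000⌋=6426; principal=100317-6426=93891; balance=361032-93891=267141
32. interest=⌊267141·178/10000⌋=4755; principal=100317-4755=95562; balance=267141-95562=171579
33. interest=⌊171579·178/10000⌋=3054; principal=100317-3054=97263; balance=171579-97263=74316
34. interest=⌊74316·178/10000⌋=1322; principal=min(100317-1322,74316)=74316; balance=74316-74316=0

1 45014 55303 2473586
2 44029 56288 2417298
3 43027 57290 2360008
4 42008 58309 2301699
5 40970 59347 2242352
6 39913 60404 2181948
7 38838 61479 2120469
8 37744 62573 2057896
9 36630 63687 1994209
10 35496 64821 1929388
11 34343 65974 1863414
12 33168 67149 1796265
13 31973 68344 1727921
14 30756 69561 1658360
15 29518 70799 1587561
16 28258 72059 1515502
17 26975 73342 1442160
18 25670 74647 1367513
19 24341 75976 1291537
20 22989 77328 1214209
21 21612 78705 1135504
22 20211 80106 1055398
23 18786 81531 973867
24 17334 82983 890884
25 15857 84460 806424
26 14354 85963 720461
27 12824 87493 632968
28 11266 89051 543917
29 9681 90636 453281
30 8068 92249 361032
31 6426 93891 267141
32 4755 95562 171579
33 3054 97263 74316
34 1322 74316 0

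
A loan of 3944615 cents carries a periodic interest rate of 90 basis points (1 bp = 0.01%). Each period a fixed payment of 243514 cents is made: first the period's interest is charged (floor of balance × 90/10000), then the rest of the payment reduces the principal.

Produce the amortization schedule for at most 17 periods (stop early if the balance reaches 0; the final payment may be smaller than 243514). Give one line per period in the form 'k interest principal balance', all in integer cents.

1. interest=⌊3944615·90/10000⌋=35501; principal=243514-35501=208013; balance=3944615-208013=3736602
2. interest=⌊3736602·90/10000⌋=33629; principal=243514-33629=209885; balance=3736602-209885=3526717
3. interest=⌊3526717·90/10000⌋=31740; principal=243514-31740=211774; balance=3526717-211774=3314943
4. interest=⌊3314943·90/10000⌋=29834; principal=243514-29834=213680; balance=3314943-213680=3101263
5. interest=⌊3101263·90/10000⌋=27911; principal=243514-27911=215603; balance=3101263-215603=2885660
6. interest=⌊2885660·90/10000⌋=25970; principal=243514-25970=217544; balance=2885660-217544=2668116
7. interest=⌊2668116·90/10000⌋=24013; principal=243514-24013=219501; balance=2668116-219501=2448615
8. interest=⌊2448615·90/10000⌋=22037; principal=243514-22037=221477; balance=2448615-221477=2227138
9. interest=⌊2227138·90/10000⌋=20044; principal=243514-20044=223470; balance=2227138-223470=2003668
10. interest=⌊2003668·90/10000⌋=18033; principal=243514-18033=225481; balance=2003668-225481=1778187
11. interest=⌊1778187·90/10000⌋=16003; principal=243514-16003=227511; balance=1778187-227511=1550676
12. interest=⌊1550676·90/10000⌋=13956; principal=243514-13956=229558; balance=1550676-229558=1321118
13. interest=⌊1321118·90/10000⌋=11890; principal=243514-11890=231624; balance=1321118-231624=1089494
14. interest=⌊1089494·90/10000⌋=9805; principal=243514-9805=233709; balance=1089494-233709=855785
15. interest=⌊855785·90/10000⌋=7702; principal=243514-7702=235812; balance=855785-235812=619973
16. interest=⌊619973·90/10000⌋=5579; principal=243514-5579=237935; balance=619973-237935=382038
17. interest=⌊382038·90/10000⌋=3438; principal=243514-3438=240076; balance=382038-240076=141962

1 35501 208013 3736602
2 33629 209885 3526717
3 31740 211774 3314943
4 29834 213680 3101263
5 27911 215603 2885660
6 25970 217544 2668116
7 24013 219501 2448615
8 22037 221477 2227138
9 20044 223470 2003668
10 18033 225481 1778187
11 16003 227511 1550676
12 13956 229558 1321118
13 11890 231624 1089494
14 9805 233709 855785
15 7702 235812 619973
16 5579 237935 382038
17 3438 240076 141962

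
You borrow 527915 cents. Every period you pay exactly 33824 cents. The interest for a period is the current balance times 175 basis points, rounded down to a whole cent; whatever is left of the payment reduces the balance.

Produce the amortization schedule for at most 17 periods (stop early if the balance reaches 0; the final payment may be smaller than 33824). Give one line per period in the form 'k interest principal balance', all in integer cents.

1. interest=⌊527915·175/10000⌋=9238; principal=33824-9238=24586; balance=527915-24586=503329
2. interest=⌊503329·175/10000⌋=8808; principal=33824-8808=25016; balance=503329-25016=478313
3. interest=⌊478313·175/10000⌋=8370; principal=33824-8370=25454; balance=478313-25454=452859
4. interest=⌊452859·175/10000⌋=7925; principal=33824-7925=25899; balance=452859-25899=426960
5. interest=⌊426960·175/10000⌋=7471; principal=33824-7471=26353; balance=426960-26353=400607
6. interest=⌊400607·175/10000⌋=7010; principal=33824-7010=26814; balance=400607-26814=373793
7. interest=⌊373793·175/10000⌋=6541; principal=33824-6541=27283; balance=373793-27283=346510
8. interest=⌊346510·175/10000⌋=6063; principal=33824-6063=27761; balance=346510-27761=318749
9. interest=⌊318749·175/10000⌋=5578; principal=33824-5578=28246; balance=318749-28246=290503
10. interest=⌊290503·175/10000⌋=5083; principal=33824-5083=28741; balance=290503-28741=261762
11. interest=⌊261762·175/10000⌋=4580; principal=33824-4580=29244; balance=261762-29244=232518
12. interest=⌊232518·175/10000⌋=4069; principal=33824-4069=29755; balance=232518-29755=202763
13. interest=⌊202763·175/10000⌋=3548; principal=33824-3548=30276; balance=202763-30276=172487
14. interest=⌊172487·175/10000⌋=3018; principal=33824-3018=30806; balance=172487-30806=141681
15. interest=⌊141681·175/10000⌋=2479; principal=33824-2479=31345; balance=141681-31345=110336
16. interest=⌊110336·175/10000⌋=1930; principal=33824-1930=31894; balance=110336-31894=78442
17. interest=⌊78442·175/10000⌋=1372; principal=33824-1372=32452; balance=78442-32452=45990

1 9238 24586 503329
2 8808 25016 478313
3 8370 25454 452859
4 7925 25899 426960
5 7471 26353 400607
6 7010 26814 373793
7 6541 27283 346510
8 6063 27761 318749
9 5578 28246 290503
10 5083 28741 261762
11 4580 29244 232518
12 4069 29755 202763
13 3548 30276 172487
14 3018 30806 141681
15 2479 31345 110336
16 1930 31894 78442
17 1372 32452 45990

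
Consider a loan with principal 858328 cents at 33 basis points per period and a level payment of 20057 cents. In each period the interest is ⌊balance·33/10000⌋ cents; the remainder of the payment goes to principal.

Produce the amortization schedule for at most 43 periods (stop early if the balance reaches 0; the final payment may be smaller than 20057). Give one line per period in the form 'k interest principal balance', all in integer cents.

1 2832 17225 841103
2 2775 17282 823821
3 2718 17339 806482
4 2661 17396 789086
5 2603 17454 771632
6 2546 17511 754121
7 2488 17569 736552
8 2430 17627 718925
9 2372 17685 701240
10 2314 17743 683497
11 2255 17802 665695
12 2196 17861 647834
13 2137 17920 629914
14 2078 17979 611935
15 2019 18038 593897
16 1959 18098 575799
17 1900 18157 557642
18 1840 18217 539425
19 1780 18277 521148
20 1719 18338 502810
21 1659 18398 484412
22 1598 18459 465953
23 1537 18520 447433
24 1476 18581 428852
25 1415 18642 410210
26 1353 18704 391506
27 1291 18766 372740
28 1230 18827 353913
29 1167 18890 335023
30 1105 18952 316071
31 1043 19014 297057
32 980 19077 277980
33 917 19140 258840
34 854 19203 239637
35 790 19267 220370
36 727 19330 201040
37 663 19394 181646
38 599 19458 162188
39 535 19522 142666
40 470 19587 123079
41 406 19651 103428
42 341 19716 83712
43 276 19781 63931

1. interest=⌊858328·33/10000⌋=2832; principal=20057-2832=17225; balance=858328-17225=841103
2. interest=⌊841103·33/10000⌋=2775; principal=20057-2775=17282; balance=841103-17282=823821
3. interest=⌊823821·33/10000⌋=2718; principal=20057-2718=17339; balance=823821-17339=806482
4. interest=⌊806482·33/10000⌋=2661; principal=20057-2661=17396; balance=806482-17396=789086
5. interest=⌊789086·33/10000⌋=2603; principal=20057-2603=17454; balance=789086-17454=771632
6. interest=⌊771632·33/10000⌋=2546; principal=20057-2546=17511; balance=771632-17511=754121
7. interest=⌊754121·33/10000⌋=2488; principal=20057-2488=17569; balance=754121-17569=736552
8. interest=⌊736552·33/10000⌋=2430; principal=20057-2430=17627; balance=736552-17627=718925
9. interest=⌊718925·33/10000⌋=2372; principal=20057-2372=17685; balance=718925-17685=701240
10. interest=⌊701240·33/10000⌋=2314; principal=20057-2314=17743; balance=701240-17743=683497
11. interest=⌊683497·33/10000⌋=2255; principal=20057-2255=17802; balance=683497-17802=665695
12. interest=⌊665695·33/10000⌋=2196; principal=20057-2196=17861; balance=665695-17861=647834
13. interest=⌊647834·33/10000⌋=2137; principal=20057-2137=17920; balance=647834-17920=629914
14. interest=⌊629914·33/10000⌋=2078; principal=20057-2078=17979; balance=629914-17979=611935
15. interest=⌊611935·33/10000⌋=2019; principal=20057-2019=18038; balance=611935-18038=593897
16. interest=⌊593897·33/10000⌋=1959; principal=20057-1959=18098; balance=593897-18098=575799
17. interest=⌊575799·33/10000⌋=1900; principal=20057-1900=18157; balance=575799-18157=557642
18. interest=⌊557642·33/10000⌋=1840; principal=20057-1840=18217; balance=557642-18217=539425
19. interest=⌊539425·33/10000⌋=1780; principal=20057-1780=18277; balance=539425-18277=521148
20. interest=⌊521148·33/10000⌋=1719; principal=20057-1719=18338; balance=521148-18338=502810
21. interest=⌊502810·33/10000⌋=1659; principal=20057-1659=18398; balance=502810-18398=484412
22. interest=⌊484412·33/10000⌋=1598; principal=20057-1598=18459; balance=484412-18459=465953
23. interest=⌊465953·33/10000⌋=1537; principal=20057-1537=18520; balance=465953-18520=447433
24. interest=⌊447433·33/10000⌋=1476; principal=20057-1476=18581; balance=447433-18581=428852
25. interest=⌊428852·33/10000⌋=1415; principal=20057-1415=18642; balance=428852-18642=410210
26. interest=⌊410210·33/10000⌋=1353; principal=20057-1353=18704; balance=410210-18704=391506
27. interest=⌊391506·33/10000⌋=1291; principal=20057-1291=18766; balance=391506-18766=372740
28. interest=⌊372740·33/10000⌋=1230; principal=20057-1230=18827; balance=372740-18827=353913
29. interest=⌊353913·33/10000⌋=1167; principal=20057-1167=18890; balance=353913-18890=335023
30. interest=⌊335023·33/10000⌋=1105; principal=20057-1105=18952; balance=335023-18952=316071
31. interest=⌊316071·33/10000⌋=1043; principal=20057-1043=19014; balance=316071-19014=297057
32. interest=⌊297057·33/10000⌋=980; principal=20057-980=19077; balance=297057-19077=277980
33. interest=⌊277980·33/10000⌋=917; principal=20057-917=19140; balance=277980-19140=258840
34. interest=⌊258840·33/10000⌋=854; principal=20057-854=19203; balance=258840-19203=239637
35. interest=⌊239637·33/10000⌋=790; principal=20057-790=19267; balance=239637-19267=220370
36. interest=⌊220370·33/10000⌋=727; principal=20057-727=19330; balance=220370-19330=201040
37. interest=⌊201040·33/10000⌋=663; principal=20057-663=19394; balance=201040-19394=181646
38. interest=⌊181646·33/10000⌋=599; principal=20057-599=19458; balance=181646-19458=162188
39. interest=⌊162188·33/10000⌋=535; principal=20057-535=19522; balance=162188-19522=142666
40. interest=⌊142666·33/10000⌋=470; principal=20057-470=19587; balance=142666-19587=123079
41. interest=⌊123079·33/10000⌋=406; principal=20057-406=19651; balance=123079-19651=103428
42. interest=⌊103428·33/10000⌋=341; principal=20057-341=19716; balance=103428-19716=83712
43. interest=⌊83712·33/10000⌋=276; principal=20057-276=19781; balance=83712-19781=63931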